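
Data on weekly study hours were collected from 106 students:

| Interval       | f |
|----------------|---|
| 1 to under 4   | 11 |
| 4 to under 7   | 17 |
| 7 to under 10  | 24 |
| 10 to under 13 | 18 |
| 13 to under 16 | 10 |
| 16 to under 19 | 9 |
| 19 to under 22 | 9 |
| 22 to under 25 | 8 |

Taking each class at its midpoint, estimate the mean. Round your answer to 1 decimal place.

11.4

Midpoints: 2.5, 5.5, 8.5, 11.5, 14.5, 17.5, 20.5, 23.5
Σfm = 11×2.5 + 17×5.5 + 24×8.5 + 18×11.5 + 10×14.5 + 9×17.5 + 9×20.5 + 8×23.5 = 1207
n = Σf = 106
Mean = 1207 / 106 = 11.3868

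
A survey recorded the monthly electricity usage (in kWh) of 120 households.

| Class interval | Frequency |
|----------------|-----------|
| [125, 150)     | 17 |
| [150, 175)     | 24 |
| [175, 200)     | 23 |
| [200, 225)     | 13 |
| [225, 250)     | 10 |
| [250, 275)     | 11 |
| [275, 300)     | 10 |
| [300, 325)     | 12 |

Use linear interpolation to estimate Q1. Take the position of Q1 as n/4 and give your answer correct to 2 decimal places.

163.54

Cumulative frequencies: 17, 41, 64, 77, 87, 98, 108, 120
n = 120; position = n/4 = 30.
This falls in the class [150, 175): L = 150, F = 17, f = 24, h = 25.
Lower quartile ≈ 150 + ((30 − 17) / 24) × 25 = 163.5417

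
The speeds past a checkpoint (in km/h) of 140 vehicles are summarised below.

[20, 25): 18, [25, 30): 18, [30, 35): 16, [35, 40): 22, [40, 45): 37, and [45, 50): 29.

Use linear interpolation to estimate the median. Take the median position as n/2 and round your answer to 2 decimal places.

Cumulative frequencies: 18, 36, 52, 74, 111, 140
n = 140; position = n/2 = 70.
This falls in the class [35, 40): L = 35, F = 52, f = 22, h = 5.
Median ≈ 35 + ((70 − 52) / 22) × 5 = 39.0909

39.09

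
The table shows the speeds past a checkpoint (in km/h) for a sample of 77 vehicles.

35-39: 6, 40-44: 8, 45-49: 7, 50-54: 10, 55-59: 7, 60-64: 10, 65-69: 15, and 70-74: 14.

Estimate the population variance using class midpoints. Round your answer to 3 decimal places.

Midpoints: 37, 42, 47, 52, 57, 62, 67, 72
n = 77, Σfm = 4439, mean = 57.6494
Σfm² = 265923
Σf(m − x̄)² = Σfm² − (Σfm)²/n = 265923 − 4439²/77 = 10017.5325
Population variance = 10017.5325 / 77 = 130.0978

130.098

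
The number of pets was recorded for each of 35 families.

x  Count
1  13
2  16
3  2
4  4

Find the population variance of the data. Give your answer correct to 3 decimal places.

Values: 1, 2, 3, 4
n = 35, Σfx = 67, mean = 1.9143
Σfx² = 159
Σf(x − x̄)² = Σfx² − (Σfx)²/n = 159 − 67²/35 = 30.7429
Population variance = 30.7429 / 35 = 0.8784

0.878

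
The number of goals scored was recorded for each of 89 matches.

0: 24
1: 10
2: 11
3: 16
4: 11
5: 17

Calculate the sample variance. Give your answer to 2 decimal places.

3.50

Values: 0, 1, 2, 3, 4, 5
n = 89, Σfx = 209, mean = 2.3483
Σfx² = 799
Σf(x − x̄)² = Σfx² − (Σfx)²/n = 799 − 209²/89 = 308.2022
Sample variance = 308.2022 / 88 = 3.5023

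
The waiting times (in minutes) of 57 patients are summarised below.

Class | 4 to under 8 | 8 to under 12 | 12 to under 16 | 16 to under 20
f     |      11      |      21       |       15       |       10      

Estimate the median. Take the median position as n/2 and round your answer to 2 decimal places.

Cumulative frequencies: 11, 32, 47, 57
n = 57; position = n/2 = 28.5.
This falls in the class 8 to under 12: L = 8, F = 11, f = 21, h = 4.
Median ≈ 8 + ((28.5 − 11) / 21) × 4 = 11.3333

11.33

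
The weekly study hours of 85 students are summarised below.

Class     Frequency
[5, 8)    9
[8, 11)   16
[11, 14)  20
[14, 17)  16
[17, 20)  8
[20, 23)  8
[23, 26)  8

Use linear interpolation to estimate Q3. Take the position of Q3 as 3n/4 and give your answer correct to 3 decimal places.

Cumulative frequencies: 9, 25, 45, 61, 69, 77, 85
n = 85; position = 3n/4 = 63.75.
This falls in the class [17, 20): L = 17, F = 61, f = 8, h = 3.
Upper quartile ≈ 17 + ((63.75 − 61) / 8) × 3 = 18.0312

18.031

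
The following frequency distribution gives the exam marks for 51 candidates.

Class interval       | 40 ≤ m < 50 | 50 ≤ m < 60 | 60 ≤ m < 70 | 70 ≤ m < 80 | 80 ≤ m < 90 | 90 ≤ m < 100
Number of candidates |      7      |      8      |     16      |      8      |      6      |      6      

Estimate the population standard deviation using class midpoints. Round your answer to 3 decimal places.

15.145

Midpoints: 45, 55, 65, 75, 85, 95
n = 51, Σfm = 3475, mean = 68.1373
Σfm² = 248475
Σf(m − x̄)² = Σfm² − (Σfm)²/n = 248475 − 3475²/51 = 11698.0392
Population variance = 11698.0392 / 51 = 229.3733
Standard deviation = √229.3733 = 15.1451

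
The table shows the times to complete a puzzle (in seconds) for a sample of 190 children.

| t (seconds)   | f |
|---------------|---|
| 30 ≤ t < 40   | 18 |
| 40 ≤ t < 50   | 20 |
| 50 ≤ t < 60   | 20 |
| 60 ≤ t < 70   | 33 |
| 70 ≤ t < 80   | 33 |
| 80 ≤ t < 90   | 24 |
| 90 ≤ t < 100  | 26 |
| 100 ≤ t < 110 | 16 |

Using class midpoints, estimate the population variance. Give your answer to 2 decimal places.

Midpoints: 35, 45, 55, 65, 75, 85, 95, 105
n = 190, Σfm = 13440, mean = 70.7368
Σfm² = 1032550
Σf(m − x̄)² = Σfm² − (Σfm)²/n = 1032550 − 13440²/190 = 81846.8421
Population variance = 81846.8421 / 190 = 430.7729

430.77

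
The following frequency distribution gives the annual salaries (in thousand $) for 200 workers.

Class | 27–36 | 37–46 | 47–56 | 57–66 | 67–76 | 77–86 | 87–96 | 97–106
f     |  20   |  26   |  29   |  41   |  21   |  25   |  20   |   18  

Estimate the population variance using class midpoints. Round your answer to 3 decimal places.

441.390

Midpoints: 31.5, 41.5, 51.5, 61.5, 71.5, 81.5, 91.5, 101.5
n = 200, Σfm = 12920, mean = 64.6000
Σfm² = 922910
Σf(m − x̄)² = Σfm² − (Σfm)²/n = 922910 − 12920²/200 = 88278.0000
Population variance = 88278.0000 / 200 = 441.3900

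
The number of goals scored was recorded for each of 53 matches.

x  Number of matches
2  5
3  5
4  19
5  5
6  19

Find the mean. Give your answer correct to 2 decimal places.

Values: 2, 3, 4, 5, 6
Σfx = 5×2 + 5×3 + 19×4 + 5×5 + 19×6 = 240
n = Σf = 53
Mean = 240 / 53 = 4.5283

4.53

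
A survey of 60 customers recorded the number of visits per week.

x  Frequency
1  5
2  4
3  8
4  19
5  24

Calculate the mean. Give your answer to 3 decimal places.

3.883

Values: 1, 2, 3, 4, 5
Σfx = 5×1 + 4×2 + 8×3 + 19×4 + 24×5 = 233
n = Σf = 60
Mean = 233 / 60 = 3.8833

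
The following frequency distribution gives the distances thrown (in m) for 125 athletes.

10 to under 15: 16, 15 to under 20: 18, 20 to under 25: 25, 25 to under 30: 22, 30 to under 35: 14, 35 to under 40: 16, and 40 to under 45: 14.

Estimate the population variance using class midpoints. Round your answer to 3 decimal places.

Midpoints: 12.5, 17.5, 22.5, 27.5, 32.5, 37.5, 42.5
n = 125, Σfm = 3332.5, mean = 26.6600
Σfm² = 99881.25
Σf(m − x̄)² = Σfm² − (Σfm)²/n = 99881.25 − 3332.5²/125 = 11036.8000
Population variance = 11036.8000 / 125 = 88.2944

88.294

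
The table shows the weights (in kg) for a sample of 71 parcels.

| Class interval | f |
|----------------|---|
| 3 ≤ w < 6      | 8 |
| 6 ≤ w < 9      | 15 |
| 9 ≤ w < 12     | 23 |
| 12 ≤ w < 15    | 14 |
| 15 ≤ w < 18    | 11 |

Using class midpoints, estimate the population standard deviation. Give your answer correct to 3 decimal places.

Midpoints: 4.5, 7.5, 10.5, 13.5, 16.5
n = 71, Σfm = 760.5, mean = 10.7113
Σfm² = 9087.75
Σf(m − x̄)² = Σfm² − (Σfm)²/n = 9087.75 − 760.5²/71 = 941.8310
Population variance = 941.8310 / 71 = 13.2652
Standard deviation = √13.2652 = 3.6421

3.642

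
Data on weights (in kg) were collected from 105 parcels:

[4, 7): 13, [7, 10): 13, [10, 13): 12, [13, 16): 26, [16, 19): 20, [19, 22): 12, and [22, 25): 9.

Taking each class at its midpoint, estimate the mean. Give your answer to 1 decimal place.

Midpoints: 5.5, 8.5, 11.5, 14.5, 17.5, 20.5, 23.5
Σfm = 13×5.5 + 13×8.5 + 12×11.5 + 26×14.5 + 20×17.5 + 12×20.5 + 9×23.5 = 1504.5
n = Σf = 105
Mean = 1504.5 / 105 = 14.3286

14.3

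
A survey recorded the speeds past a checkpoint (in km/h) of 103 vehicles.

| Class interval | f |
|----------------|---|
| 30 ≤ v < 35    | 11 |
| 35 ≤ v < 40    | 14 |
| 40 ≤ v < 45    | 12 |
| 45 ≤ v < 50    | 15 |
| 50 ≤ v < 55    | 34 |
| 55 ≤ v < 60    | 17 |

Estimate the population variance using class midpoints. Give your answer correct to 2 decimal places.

Midpoints: 32.5, 37.5, 42.5, 47.5, 52.5, 57.5
n = 103, Σfm = 4867.5, mean = 47.2573
Σfm² = 236743.75
Σf(m − x̄)² = Σfm² − (Σfm)²/n = 236743.75 − 4867.5²/103 = 6718.9320
Population variance = 6718.9320 / 103 = 65.2323

65.23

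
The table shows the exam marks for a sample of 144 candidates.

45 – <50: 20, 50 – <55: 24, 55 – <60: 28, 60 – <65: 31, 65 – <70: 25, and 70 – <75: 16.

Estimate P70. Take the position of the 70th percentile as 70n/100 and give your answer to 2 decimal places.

64.65

Cumulative frequencies: 20, 44, 72, 103, 128, 144
n = 144; position = 70n/100 = 100.8.
This falls in the class 60 – <65: L = 60, F = 72, f = 31, h = 5.
70th percentile ≈ 60 + ((100.8 − 72) / 31) × 5 = 64.6452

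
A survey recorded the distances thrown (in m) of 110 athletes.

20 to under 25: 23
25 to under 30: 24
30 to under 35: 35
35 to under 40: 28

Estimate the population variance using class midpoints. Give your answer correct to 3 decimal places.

Midpoints: 22.5, 27.5, 32.5, 37.5
n = 110, Σfm = 3365, mean = 30.5909
Σfm² = 106137.5
Σf(m − x̄)² = Σfm² − (Σfm)²/n = 106137.5 − 3365²/110 = 3199.0909
Population variance = 3199.0909 / 110 = 29.0826

29.083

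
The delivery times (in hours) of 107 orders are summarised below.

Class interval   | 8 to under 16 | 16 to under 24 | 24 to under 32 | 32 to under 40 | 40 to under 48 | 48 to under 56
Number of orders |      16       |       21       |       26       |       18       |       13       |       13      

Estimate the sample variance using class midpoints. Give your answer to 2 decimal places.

159.15

Midpoints: 12, 20, 28, 36, 44, 52
n = 107, Σfm = 3236, mean = 30.2430
Σfm² = 114736
Σf(m − x̄)² = Σfm² − (Σfm)²/n = 114736 − 3236²/107 = 16869.6822
Sample variance = 16869.6822 / 106 = 159.1479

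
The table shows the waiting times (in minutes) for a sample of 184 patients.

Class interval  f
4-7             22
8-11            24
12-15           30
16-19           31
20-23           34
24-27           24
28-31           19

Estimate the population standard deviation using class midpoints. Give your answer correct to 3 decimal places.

Midpoints: 5.5, 9.5, 13.5, 17.5, 21.5, 25.5, 29.5
n = 184, Σfm = 3200, mean = 17.3913
Σfm² = 65650
Σf(m − x̄)² = Σfm² − (Σfm)²/n = 65650 − 3200²/184 = 9997.8261
Population variance = 9997.8261 / 184 = 54.3360
Standard deviation = √54.3360 = 7.3713

7.371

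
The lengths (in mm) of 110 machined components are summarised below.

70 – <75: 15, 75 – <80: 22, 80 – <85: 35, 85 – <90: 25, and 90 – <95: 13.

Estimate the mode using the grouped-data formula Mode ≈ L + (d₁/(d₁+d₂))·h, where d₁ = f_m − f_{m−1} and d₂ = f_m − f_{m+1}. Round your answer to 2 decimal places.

82.83

Modal class: 80 – <85 (highest frequency 35).
d₁ = 35 − 22 = 13, d₂ = 35 − 25 = 10
Mode ≈ 80 + (13/(13+10)) × 5 = 80 + 2.8261 = 82.8261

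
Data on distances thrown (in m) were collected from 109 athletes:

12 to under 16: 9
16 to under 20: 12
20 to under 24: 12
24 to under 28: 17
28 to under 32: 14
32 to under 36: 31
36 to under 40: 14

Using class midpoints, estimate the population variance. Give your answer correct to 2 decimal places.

Midpoints: 14, 18, 22, 26, 30, 34, 38
n = 109, Σfm = 3054, mean = 28.0183
Σfm² = 91604
Σf(m − x̄)² = Σfm² − (Σfm)²/n = 91604 − 3054²/109 = 6035.9633
Population variance = 6035.9633 / 109 = 55.3758

55.38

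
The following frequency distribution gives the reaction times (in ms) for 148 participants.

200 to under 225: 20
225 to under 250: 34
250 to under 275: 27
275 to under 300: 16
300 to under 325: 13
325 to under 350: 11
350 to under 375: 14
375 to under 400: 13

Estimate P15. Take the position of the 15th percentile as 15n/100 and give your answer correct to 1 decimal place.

Cumulative frequencies: 20, 54, 81, 97, 110, 121, 135, 148
n = 148; position = 15n/100 = 22.2.
This falls in the class 225 to under 250: L = 225, F = 20, f = 34, h = 25.
15th percentile ≈ 225 + ((22.2 − 20) / 34) × 25 = 226.6176

226.6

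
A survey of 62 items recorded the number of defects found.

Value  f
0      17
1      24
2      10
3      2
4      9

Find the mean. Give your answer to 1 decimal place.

1.4

Values: 0, 1, 2, 3, 4
Σfx = 17×0 + 24×1 + 10×2 + 2×3 + 9×4 = 86
n = Σf = 62
Mean = 86 / 62 = 1.3871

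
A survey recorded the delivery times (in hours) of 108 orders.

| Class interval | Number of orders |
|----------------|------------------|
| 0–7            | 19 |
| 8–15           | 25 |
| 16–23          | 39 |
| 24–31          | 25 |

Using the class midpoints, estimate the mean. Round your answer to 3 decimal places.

Midpoints: 3.5, 11.5, 19.5, 27.5
Σfm = 19×3.5 + 25×11.5 + 39×19.5 + 25×27.5 = 1802
n = Σf = 108
Mean = 1802 / 108 = 16.6852

16.685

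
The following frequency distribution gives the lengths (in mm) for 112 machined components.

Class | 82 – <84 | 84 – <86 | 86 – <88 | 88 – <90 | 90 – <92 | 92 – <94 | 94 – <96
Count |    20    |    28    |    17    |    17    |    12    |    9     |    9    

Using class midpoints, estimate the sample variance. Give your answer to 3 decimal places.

Midpoints: 83, 85, 87, 89, 91, 93, 95
n = 112, Σfm = 9816, mean = 87.6429
Σfm² = 861848
Σf(m − x̄)² = Σfm² − (Σfm)²/n = 861848 − 9816²/112 = 1545.7143
Sample variance = 1545.7143 / 111 = 13.9254

13.925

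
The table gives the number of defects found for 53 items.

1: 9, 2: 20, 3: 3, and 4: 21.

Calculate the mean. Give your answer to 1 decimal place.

Values: 1, 2, 3, 4
Σfx = 9×1 + 20×2 + 3×3 + 21×4 = 142
n = Σf = 53
Mean = 142 / 53 = 2.6792

2.7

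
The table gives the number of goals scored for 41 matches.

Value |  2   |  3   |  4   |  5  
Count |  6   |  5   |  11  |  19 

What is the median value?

4

Cumulative frequencies: 6, 11, 22, 41
n = 41, so the median is the value in position (n+1)/2 = 21.
Position 21 falls at value 4.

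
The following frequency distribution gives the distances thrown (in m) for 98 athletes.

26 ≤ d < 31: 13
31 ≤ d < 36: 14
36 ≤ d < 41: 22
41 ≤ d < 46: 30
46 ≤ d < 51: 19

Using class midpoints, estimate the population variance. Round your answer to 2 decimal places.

41.84

Midpoints: 28.5, 33.5, 38.5, 43.5, 48.5
n = 98, Σfm = 3913, mean = 39.9286
Σfm² = 160340.5
Σf(m − x̄)² = Σfm² − (Σfm)²/n = 160340.5 − 3913²/98 = 4100.0000
Population variance = 4100.0000 / 98 = 41.8367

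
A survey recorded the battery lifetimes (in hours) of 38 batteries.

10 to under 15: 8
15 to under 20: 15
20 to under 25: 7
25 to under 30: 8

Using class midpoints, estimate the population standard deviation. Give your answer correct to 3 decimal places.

5.199

Midpoints: 12.5, 17.5, 22.5, 27.5
n = 38, Σfm = 740, mean = 19.4737
Σfm² = 15437.5
Σf(m − x̄)² = Σfm² − (Σfm)²/n = 15437.5 − 740²/38 = 1026.9737
Population variance = 1026.9737 / 38 = 27.0256
Standard deviation = √27.0256 = 5.1986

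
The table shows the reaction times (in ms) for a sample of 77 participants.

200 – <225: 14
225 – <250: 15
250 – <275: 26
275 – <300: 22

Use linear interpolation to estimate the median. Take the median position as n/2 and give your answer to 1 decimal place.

259.1

Cumulative frequencies: 14, 29, 55, 77
n = 77; position = n/2 = 38.5.
This falls in the class 250 – <275: L = 250, F = 29, f = 26, h = 25.
Median ≈ 250 + ((38.5 − 29) / 26) × 25 = 259.1346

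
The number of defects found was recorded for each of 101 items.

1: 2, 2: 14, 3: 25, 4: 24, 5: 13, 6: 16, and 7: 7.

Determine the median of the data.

Cumulative frequencies: 2, 16, 41, 65, 78, 94, 101
n = 101, so the median is the value in position (n+1)/2 = 51.
Position 51 falls at value 4.

4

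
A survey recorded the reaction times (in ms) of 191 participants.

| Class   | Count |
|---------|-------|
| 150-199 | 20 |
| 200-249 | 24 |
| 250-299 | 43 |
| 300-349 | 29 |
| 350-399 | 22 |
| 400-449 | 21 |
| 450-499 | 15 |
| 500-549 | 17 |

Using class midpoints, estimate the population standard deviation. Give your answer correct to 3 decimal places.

104.133

Midpoints: 174.5, 224.5, 274.5, 324.5, 374.5, 424.5, 474.5, 524.5
n = 191, Σfm = 63279.5, mean = 331.3063
Σfm² = 23036047.75
Σf(m − x̄)² = Σfm² − (Σfm)²/n = 23036047.75 − 63279.5²/191 = 2071151.8325
Population variance = 2071151.8325 / 191 = 10843.7269
Standard deviation = √10843.7269 = 104.1332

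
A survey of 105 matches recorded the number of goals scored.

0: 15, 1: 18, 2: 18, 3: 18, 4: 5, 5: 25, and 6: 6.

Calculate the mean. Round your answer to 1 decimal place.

Values: 0, 1, 2, 3, 4, 5, 6
Σfx = 15×0 + 18×1 + 18×2 + 18×3 + 5×4 + 25×5 + 6×6 = 289
n = Σf = 105
Mean = 289 / 105 = 2.7524

2.8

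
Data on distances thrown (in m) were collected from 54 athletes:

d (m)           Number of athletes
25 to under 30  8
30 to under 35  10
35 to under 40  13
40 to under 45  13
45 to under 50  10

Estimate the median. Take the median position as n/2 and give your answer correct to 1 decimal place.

38.5

Cumulative frequencies: 8, 18, 31, 44, 54
n = 54; position = n/2 = 27.
This falls in the class 35 to under 40: L = 35, F = 18, f = 13, h = 5.
Median ≈ 35 + ((27 − 18) / 13) × 5 = 38.4615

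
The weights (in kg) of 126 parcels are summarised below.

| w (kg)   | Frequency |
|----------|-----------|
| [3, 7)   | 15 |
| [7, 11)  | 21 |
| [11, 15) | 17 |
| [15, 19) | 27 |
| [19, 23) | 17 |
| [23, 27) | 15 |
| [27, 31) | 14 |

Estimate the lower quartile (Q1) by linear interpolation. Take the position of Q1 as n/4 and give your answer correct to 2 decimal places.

10.14

Cumulative frequencies: 15, 36, 53, 80, 97, 112, 126
n = 126; position = n/4 = 31.5.
This falls in the class [7, 11): L = 7, F = 15, f = 21, h = 4.
Lower quartile ≈ 7 + ((31.5 − 15) / 21) × 4 = 10.1429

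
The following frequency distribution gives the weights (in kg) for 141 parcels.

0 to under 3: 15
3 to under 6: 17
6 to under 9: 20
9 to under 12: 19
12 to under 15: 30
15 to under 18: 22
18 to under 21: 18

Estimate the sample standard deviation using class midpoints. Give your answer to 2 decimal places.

5.65

Midpoints: 1.5, 4.5, 7.5, 10.5, 13.5, 16.5, 19.5
n = 141, Σfm = 1567.5, mean = 11.1170
Σfm² = 21899.25
Σf(m − x̄)² = Σfm² − (Σfm)²/n = 21899.25 − 1567.5²/141 = 4473.3191
Sample variance = 4473.3191 / 140 = 31.9523
Standard deviation = √31.9523 = 5.6526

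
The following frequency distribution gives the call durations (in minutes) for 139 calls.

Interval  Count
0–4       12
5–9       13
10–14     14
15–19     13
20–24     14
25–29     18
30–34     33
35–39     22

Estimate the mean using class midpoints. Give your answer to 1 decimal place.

Midpoints: 2, 7, 12, 17, 22, 27, 32, 37
Σfm = 12×2 + 13×7 + 14×12 + 13×17 + 14×22 + 18×27 + 33×32 + 22×37 = 3168
n = Σf = 139
Mean = 3168 / 139 = 22.7914

22.8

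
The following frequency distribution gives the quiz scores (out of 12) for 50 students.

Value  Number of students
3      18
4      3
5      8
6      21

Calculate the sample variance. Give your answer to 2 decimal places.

Values: 3, 4, 5, 6
n = 50, Σfx = 232, mean = 4.6400
Σfx² = 1166
Σf(x − x̄)² = Σfx² − (Σfx)²/n = 1166 − 232²/50 = 89.5200
Sample variance = 89.5200 / 49 = 1.8269

1.83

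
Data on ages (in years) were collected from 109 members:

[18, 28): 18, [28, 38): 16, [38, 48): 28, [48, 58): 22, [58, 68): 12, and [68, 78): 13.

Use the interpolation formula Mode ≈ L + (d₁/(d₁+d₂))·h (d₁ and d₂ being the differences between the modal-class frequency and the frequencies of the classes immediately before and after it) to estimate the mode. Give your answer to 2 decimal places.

Modal class: [38, 48) (highest frequency 28).
d₁ = 28 − 16 = 12, d₂ = 28 − 22 = 6
Mode ≈ 38 + (12/(12+6)) × 10 = 38 + 6.6667 = 44.6667

44.67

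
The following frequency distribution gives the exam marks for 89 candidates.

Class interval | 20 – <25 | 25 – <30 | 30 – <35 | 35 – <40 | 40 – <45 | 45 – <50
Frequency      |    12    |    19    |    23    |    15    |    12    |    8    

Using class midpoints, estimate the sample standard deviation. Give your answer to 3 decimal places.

7.491

Midpoints: 22.5, 27.5, 32.5, 37.5, 42.5, 47.5
n = 89, Σfm = 2992.5, mean = 33.6236
Σfm² = 105556.25
Σf(m − x̄)² = Σfm² − (Σfm)²/n = 105556.25 − 2992.5²/89 = 4937.6404
Sample variance = 4937.6404 / 88 = 56.1096
Standard deviation = √56.1096 = 7.4906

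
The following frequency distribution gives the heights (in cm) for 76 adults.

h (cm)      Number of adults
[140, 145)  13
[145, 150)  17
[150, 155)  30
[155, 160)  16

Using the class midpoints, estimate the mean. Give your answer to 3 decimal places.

Midpoints: 142.5, 147.5, 152.5, 157.5
Σfm = 13×142.5 + 17×147.5 + 30×152.5 + 16×157.5 = 11455
n = Σf = 76
Mean = 11455 / 76 = 150.7237

150.724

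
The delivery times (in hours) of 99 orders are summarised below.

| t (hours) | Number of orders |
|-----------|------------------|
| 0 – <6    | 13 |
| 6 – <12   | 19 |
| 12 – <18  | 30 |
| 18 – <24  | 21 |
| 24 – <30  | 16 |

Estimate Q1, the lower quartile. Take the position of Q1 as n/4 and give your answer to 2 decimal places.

9.71

Cumulative frequencies: 13, 32, 62, 83, 99
n = 99; position = n/4 = 24.75.
This falls in the class 6 – <12: L = 6, F = 13, f = 19, h = 6.
Lower quartile ≈ 6 + ((24.75 − 13) / 19) × 6 = 9.7105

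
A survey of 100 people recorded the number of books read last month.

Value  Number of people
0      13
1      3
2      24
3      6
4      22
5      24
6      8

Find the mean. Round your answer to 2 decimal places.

Values: 0, 1, 2, 3, 4, 5, 6
Σfx = 13×0 + 3×1 + 24×2 + 6×3 + 22×4 + 24×5 + 8×6 = 325
n = Σf = 100
Mean = 325 / 100 = 3.2500

3.25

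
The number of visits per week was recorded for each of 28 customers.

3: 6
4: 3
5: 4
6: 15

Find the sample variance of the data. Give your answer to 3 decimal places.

1.556

Values: 3, 4, 5, 6
n = 28, Σfx = 140, mean = 5.0000
Σfx² = 742
Σf(x − x̄)² = Σfx² − (Σfx)²/n = 742 − 140²/28 = 42.0000
Sample variance = 42.0000 / 27 = 1.5556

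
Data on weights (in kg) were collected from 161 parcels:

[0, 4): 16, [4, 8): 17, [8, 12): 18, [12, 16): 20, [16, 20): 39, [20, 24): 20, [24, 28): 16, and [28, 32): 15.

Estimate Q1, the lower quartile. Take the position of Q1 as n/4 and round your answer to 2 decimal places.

Cumulative frequencies: 16, 33, 51, 71, 110, 130, 146, 161
n = 161; position = n/4 = 40.25.
This falls in the class [8, 12): L = 8, F = 33, f = 18, h = 4.
Lower quartile ≈ 8 + ((40.25 − 33) / 18) × 4 = 9.6111

9.61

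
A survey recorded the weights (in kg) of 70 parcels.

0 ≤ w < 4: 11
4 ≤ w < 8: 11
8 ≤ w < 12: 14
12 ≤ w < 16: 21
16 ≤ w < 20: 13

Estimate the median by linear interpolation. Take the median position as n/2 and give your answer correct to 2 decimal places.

Cumulative frequencies: 11, 22, 36, 57, 70
n = 70; position = n/2 = 35.
This falls in the class 8 ≤ w < 12: L = 8, F = 22, f = 14, h = 4.
Median ≈ 8 + ((35 − 22) / 14) × 4 = 11.7143

11.71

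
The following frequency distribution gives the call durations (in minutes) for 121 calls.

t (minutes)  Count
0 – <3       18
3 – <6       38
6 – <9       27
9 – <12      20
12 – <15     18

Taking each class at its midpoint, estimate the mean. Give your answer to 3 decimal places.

Midpoints: 1.5, 4.5, 7.5, 10.5, 13.5
Σfm = 18×1.5 + 38×4.5 + 27×7.5 + 20×10.5 + 18×13.5 = 853.5
n = Σf = 121
Mean = 853.5 / 121 = 7.0537

7.054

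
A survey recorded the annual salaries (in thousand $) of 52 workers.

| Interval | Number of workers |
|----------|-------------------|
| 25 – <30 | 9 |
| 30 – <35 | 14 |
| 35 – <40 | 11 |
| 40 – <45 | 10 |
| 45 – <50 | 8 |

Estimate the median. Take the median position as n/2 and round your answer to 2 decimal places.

36.36

Cumulative frequencies: 9, 23, 34, 44, 52
n = 52; position = n/2 = 26.
This falls in the class 35 – <40: L = 35, F = 23, f = 11, h = 5.
Median ≈ 35 + ((26 − 23) / 11) × 5 = 36.3636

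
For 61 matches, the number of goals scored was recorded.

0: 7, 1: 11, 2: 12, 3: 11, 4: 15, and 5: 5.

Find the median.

Cumulative frequencies: 7, 18, 30, 41, 56, 61
n = 61, so the median is the value in position (n+1)/2 = 31.
Position 31 falls at value 3.

3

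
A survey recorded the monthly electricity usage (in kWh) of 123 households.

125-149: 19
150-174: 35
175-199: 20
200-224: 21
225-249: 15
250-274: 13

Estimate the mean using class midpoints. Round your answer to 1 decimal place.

190.5

Midpoints: 137, 162, 187, 212, 237, 262
Σfm = 19×137 + 35×162 + 20×187 + 21×212 + 15×237 + 13×262 = 23426
n = Σf = 123
Mean = 23426 / 123 = 190.4553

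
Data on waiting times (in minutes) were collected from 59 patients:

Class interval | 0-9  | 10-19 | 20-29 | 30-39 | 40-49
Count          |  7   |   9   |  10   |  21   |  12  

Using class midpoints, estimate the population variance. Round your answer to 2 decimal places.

165.76

Midpoints: 4.5, 14.5, 24.5, 34.5, 44.5
n = 59, Σfm = 1665.5, mean = 28.2288
Σfm² = 56794.75
Σf(m − x̄)² = Σfm² − (Σfm)²/n = 56794.75 − 1665.5²/59 = 9779.6610
Population variance = 9779.6610 / 59 = 165.7570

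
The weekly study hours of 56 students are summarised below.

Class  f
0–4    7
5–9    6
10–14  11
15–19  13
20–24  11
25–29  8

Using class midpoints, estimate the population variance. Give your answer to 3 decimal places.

Midpoints: 2, 7, 12, 17, 22, 27
n = 56, Σfm = 867, mean = 15.4821
Σfm² = 16819
Σf(m − x̄)² = Σfm² − (Σfm)²/n = 16819 − 867²/56 = 3395.9821
Population variance = 3395.9821 / 56 = 60.6425

60.643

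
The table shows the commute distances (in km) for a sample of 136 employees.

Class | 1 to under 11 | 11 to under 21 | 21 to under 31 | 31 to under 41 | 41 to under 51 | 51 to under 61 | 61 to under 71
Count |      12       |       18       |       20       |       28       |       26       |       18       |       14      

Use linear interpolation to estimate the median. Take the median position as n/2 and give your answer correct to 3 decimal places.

Cumulative frequencies: 12, 30, 50, 78, 104, 122, 136
n = 136; position = n/2 = 68.
This falls in the class 31 to under 41: L = 31, F = 50, f = 28, h = 10.
Median ≈ 31 + ((68 − 50) / 28) × 10 = 37.4286

37.429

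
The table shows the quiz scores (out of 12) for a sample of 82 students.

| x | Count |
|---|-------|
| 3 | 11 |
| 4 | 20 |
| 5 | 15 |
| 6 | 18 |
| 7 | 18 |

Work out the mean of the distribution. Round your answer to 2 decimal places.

5.15

Values: 3, 4, 5, 6, 7
Σfx = 11×3 + 20×4 + 15×5 + 18×6 + 18×7 = 422
n = Σf = 82
Mean = 422 / 82 = 5.1463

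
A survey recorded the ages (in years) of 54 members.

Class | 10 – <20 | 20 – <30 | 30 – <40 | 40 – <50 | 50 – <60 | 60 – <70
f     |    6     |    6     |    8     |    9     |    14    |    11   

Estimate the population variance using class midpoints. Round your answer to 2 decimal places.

Midpoints: 15, 25, 35, 45, 55, 65
n = 54, Σfm = 2410, mean = 44.6296
Σfm² = 121950
Σf(m − x̄)² = Σfm² − (Σfm)²/n = 121950 − 2410²/54 = 14392.5926
Population variance = 14392.5926 / 54 = 266.5295

266.53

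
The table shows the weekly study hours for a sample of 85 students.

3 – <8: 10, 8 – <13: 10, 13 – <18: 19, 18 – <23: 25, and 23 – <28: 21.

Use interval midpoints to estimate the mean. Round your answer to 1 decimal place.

17.7

Midpoints: 5.5, 10.5, 15.5, 20.5, 25.5
Σfm = 10×5.5 + 10×10.5 + 19×15.5 + 25×20.5 + 21×25.5 = 1502.5
n = Σf = 85
Mean = 1502.5 / 85 = 17.6765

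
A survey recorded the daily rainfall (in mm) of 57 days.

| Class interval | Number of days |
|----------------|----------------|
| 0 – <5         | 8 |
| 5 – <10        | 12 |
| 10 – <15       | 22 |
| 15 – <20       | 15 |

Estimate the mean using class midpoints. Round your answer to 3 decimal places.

Midpoints: 2.5, 7.5, 12.5, 17.5
Σfm = 8×2.5 + 12×7.5 + 22×12.5 + 15×17.5 = 647.5
n = Σf = 57
Mean = 647.5 / 57 = 11.3596

11.360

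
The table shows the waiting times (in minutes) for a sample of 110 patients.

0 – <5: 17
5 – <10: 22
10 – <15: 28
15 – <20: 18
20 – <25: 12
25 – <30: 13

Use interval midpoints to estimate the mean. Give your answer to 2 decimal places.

Midpoints: 2.5, 7.5, 12.5, 17.5, 22.5, 27.5
Σfm = 17×2.5 + 22×7.5 + 28×12.5 + 18×17.5 + 12×22.5 + 13×27.5 = 1500
n = Σf = 110
Mean = 1500 / 110 = 13.6364

13.64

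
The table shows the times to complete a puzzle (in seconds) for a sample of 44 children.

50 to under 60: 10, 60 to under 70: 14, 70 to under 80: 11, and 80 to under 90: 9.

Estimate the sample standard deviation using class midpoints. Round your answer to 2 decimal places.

10.65

Midpoints: 55, 65, 75, 85
n = 44, Σfm = 3050, mean = 69.3182
Σfm² = 216300
Σf(m − x̄)² = Σfm² − (Σfm)²/n = 216300 − 3050²/44 = 4879.5455
Sample variance = 4879.5455 / 43 = 113.4778
Standard deviation = √113.4778 = 10.6526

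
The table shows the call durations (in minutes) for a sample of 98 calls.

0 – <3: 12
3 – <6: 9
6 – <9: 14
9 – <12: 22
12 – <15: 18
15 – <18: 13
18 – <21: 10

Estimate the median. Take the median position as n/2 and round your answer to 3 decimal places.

Cumulative frequencies: 12, 21, 35, 57, 75, 88, 98
n = 98; position = n/2 = 49.
This falls in the class 9 – <12: L = 9, F = 35, f = 22, h = 3.
Median ≈ 9 + ((49 − 35) / 22) × 3 = 10.9091

10.909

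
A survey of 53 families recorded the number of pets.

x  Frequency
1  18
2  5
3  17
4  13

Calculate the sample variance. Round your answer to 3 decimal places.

1.446

Values: 1, 2, 3, 4
n = 53, Σfx = 131, mean = 2.4717
Σfx² = 399
Σf(x − x̄)² = Σfx² − (Σfx)²/n = 399 − 131²/53 = 75.2075
Sample variance = 75.2075 / 52 = 1.4463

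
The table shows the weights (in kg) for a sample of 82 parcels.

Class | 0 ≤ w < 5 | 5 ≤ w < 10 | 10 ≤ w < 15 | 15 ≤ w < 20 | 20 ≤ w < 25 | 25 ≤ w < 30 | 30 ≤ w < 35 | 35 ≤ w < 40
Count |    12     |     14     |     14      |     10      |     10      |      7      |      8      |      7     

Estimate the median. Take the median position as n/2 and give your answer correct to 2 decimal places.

Cumulative frequencies: 12, 26, 40, 50, 60, 67, 75, 82
n = 82; position = n/2 = 41.
This falls in the class 15 ≤ w < 20: L = 15, F = 40, f = 10, h = 5.
Median ≈ 15 + ((41 − 40) / 10) × 5 = 15.5000

15.50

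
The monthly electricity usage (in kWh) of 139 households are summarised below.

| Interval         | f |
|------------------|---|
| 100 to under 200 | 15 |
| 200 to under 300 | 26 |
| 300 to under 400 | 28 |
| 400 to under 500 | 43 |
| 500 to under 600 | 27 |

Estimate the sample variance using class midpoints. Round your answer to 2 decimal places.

Midpoints: 150, 250, 350, 450, 550
n = 139, Σfm = 52750, mean = 379.4964
Σfm² = 22267500
Σf(m − x̄)² = Σfm² − (Σfm)²/n = 22267500 − 52750²/139 = 2249064.7482
Sample variance = 2249064.7482 / 138 = 16297.5706

16297.57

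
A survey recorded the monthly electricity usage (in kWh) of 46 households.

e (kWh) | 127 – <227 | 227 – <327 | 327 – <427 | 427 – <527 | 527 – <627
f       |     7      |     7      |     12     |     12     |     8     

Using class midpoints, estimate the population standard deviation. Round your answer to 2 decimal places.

130.16

Midpoints: 177, 277, 377, 477, 577
n = 46, Σfm = 18042, mean = 392.2174
Σfm² = 7855734
Σf(m − x̄)² = Σfm² − (Σfm)²/n = 7855734 − 18042²/46 = 779347.8261
Population variance = 779347.8261 / 46 = 16942.3440
Standard deviation = √16942.3440 = 130.1628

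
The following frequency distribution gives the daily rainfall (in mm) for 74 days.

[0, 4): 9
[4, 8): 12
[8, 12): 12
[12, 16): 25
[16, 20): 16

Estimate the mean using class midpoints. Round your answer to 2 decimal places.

Midpoints: 2, 6, 10, 14, 18
Σfm = 9×2 + 12×6 + 12×10 + 25×14 + 16×18 = 848
n = Σf = 74
Mean = 848 / 74 = 11.4595

11.46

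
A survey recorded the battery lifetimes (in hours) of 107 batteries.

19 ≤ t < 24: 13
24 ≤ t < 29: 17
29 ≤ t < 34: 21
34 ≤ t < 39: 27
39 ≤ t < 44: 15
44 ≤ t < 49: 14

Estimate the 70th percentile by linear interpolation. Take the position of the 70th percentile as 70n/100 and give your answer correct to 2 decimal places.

Cumulative frequencies: 13, 30, 51, 78, 93, 107
n = 107; position = 70n/100 = 74.9.
This falls in the class 34 ≤ t < 39: L = 34, F = 51, f = 27, h = 5.
70th percentile ≈ 34 + ((74.9 − 51) / 27) × 5 = 38.4259

38.43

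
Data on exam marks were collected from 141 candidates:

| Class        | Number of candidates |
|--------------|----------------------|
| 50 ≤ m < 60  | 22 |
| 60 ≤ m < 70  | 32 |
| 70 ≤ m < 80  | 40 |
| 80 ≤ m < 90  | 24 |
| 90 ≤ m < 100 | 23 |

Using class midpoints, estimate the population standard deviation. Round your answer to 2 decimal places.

Midpoints: 55, 65, 75, 85, 95
n = 141, Σfm = 10515, mean = 74.5745
Σfm² = 807725
Σf(m − x̄)² = Σfm² − (Σfm)²/n = 807725 − 10515²/141 = 23574.4681
Population variance = 23574.4681 / 141 = 167.1948
Standard deviation = √167.1948 = 12.9304

12.93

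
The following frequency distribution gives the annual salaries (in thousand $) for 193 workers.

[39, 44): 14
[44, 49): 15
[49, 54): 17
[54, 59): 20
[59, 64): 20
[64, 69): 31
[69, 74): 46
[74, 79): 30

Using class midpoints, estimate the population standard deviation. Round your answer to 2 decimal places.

Midpoints: 41.5, 46.5, 51.5, 56.5, 61.5, 66.5, 71.5, 76.5
n = 193, Σfm = 12159.5, mean = 63.0026
Σfm² = 788944.25
Σf(m − x̄)² = Σfm² − (Σfm)²/n = 788944.25 − 12159.5²/193 = 22864.2487
Population variance = 22864.2487 / 193 = 118.4676
Standard deviation = √118.4676 = 10.8843

10.88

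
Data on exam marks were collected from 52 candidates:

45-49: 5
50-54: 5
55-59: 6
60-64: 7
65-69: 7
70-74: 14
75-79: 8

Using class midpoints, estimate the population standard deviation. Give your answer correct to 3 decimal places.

9.581

Midpoints: 47, 52, 57, 62, 67, 72, 77
n = 52, Σfm = 3364, mean = 64.6923
Σfm² = 222398
Σf(m − x̄)² = Σfm² − (Σfm)²/n = 222398 − 3364²/52 = 4773.0769
Population variance = 4773.0769 / 52 = 91.7899
Standard deviation = √91.7899 = 9.5807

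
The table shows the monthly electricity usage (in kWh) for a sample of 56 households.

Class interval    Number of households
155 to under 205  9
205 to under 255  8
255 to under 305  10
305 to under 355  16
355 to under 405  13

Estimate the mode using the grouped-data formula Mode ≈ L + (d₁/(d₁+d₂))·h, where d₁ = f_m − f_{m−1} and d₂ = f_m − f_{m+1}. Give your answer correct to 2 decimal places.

Modal class: 305 to under 355 (highest frequency 16).
d₁ = 16 − 10 = 6, d₂ = 16 − 13 = 3
Mode ≈ 305 + (6/(6+3)) × 50 = 305 + 33.3333 = 338.3333

338.33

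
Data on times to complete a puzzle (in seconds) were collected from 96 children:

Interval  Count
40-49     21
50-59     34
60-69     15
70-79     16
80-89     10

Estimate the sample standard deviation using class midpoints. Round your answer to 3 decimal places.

12.869

Midpoints: 44.5, 54.5, 64.5, 74.5, 84.5
n = 96, Σfm = 5792, mean = 60.3333
Σfm² = 365184
Σf(m − x̄)² = Σfm² − (Σfm)²/n = 365184 − 5792²/96 = 15733.3333
Sample variance = 15733.3333 / 95 = 165.6140
Standard deviation = √165.6140 = 12.8691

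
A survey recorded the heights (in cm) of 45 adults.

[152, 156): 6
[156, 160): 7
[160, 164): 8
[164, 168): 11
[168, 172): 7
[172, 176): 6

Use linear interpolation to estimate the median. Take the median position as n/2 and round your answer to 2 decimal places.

Cumulative frequencies: 6, 13, 21, 32, 39, 45
n = 45; position = n/2 = 22.5.
This falls in the class [164, 168): L = 164, F = 21, f = 11, h = 4.
Median ≈ 164 + ((22.5 − 21) / 11) × 4 = 164.5455

164.55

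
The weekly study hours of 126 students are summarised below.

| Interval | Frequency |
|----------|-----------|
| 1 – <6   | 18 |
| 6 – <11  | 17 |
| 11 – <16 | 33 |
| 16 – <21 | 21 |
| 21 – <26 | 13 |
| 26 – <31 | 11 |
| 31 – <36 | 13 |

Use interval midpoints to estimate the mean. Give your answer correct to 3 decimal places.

Midpoints: 3.5, 8.5, 13.5, 18.5, 23.5, 28.5, 33.5
Σfm = 18×3.5 + 17×8.5 + 33×13.5 + 21×18.5 + 13×23.5 + 11×28.5 + 13×33.5 = 2096
n = Σf = 126
Mean = 2096 / 126 = 16.6349

16.635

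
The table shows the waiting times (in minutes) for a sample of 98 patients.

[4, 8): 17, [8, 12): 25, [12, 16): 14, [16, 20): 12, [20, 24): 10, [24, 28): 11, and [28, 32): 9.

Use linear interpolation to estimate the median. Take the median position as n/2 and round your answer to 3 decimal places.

14.000

Cumulative frequencies: 17, 42, 56, 68, 78, 89, 98
n = 98; position = n/2 = 49.
This falls in the class [12, 16): L = 12, F = 42, f = 14, h = 4.
Median ≈ 12 + ((49 − 42) / 14) × 4 = 14.0000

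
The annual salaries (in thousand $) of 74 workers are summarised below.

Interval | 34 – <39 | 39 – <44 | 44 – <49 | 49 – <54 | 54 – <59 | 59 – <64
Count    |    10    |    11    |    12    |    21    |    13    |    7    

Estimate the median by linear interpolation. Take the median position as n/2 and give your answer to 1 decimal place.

50.0

Cumulative frequencies: 10, 21, 33, 54, 67, 74
n = 74; position = n/2 = 37.
This falls in the class 49 – <54: L = 49, F = 33, f = 21, h = 5.
Median ≈ 49 + ((37 − 33) / 21) × 5 = 49.9524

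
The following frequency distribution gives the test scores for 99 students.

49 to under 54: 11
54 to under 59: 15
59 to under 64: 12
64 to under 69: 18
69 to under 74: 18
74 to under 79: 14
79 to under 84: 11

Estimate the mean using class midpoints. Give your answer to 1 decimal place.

66.7

Midpoints: 51.5, 56.5, 61.5, 66.5, 71.5, 76.5, 81.5
Σfm = 11×51.5 + 15×56.5 + 12×61.5 + 18×66.5 + 18×71.5 + 14×76.5 + 11×81.5 = 6603.5
n = Σf = 99
Mean = 6603.5 / 99 = 66.7020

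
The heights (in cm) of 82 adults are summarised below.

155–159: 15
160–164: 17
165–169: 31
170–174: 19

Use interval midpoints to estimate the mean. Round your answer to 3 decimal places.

Midpoints: 157, 162, 167, 172
Σfm = 15×157 + 17×162 + 31×167 + 19×172 = 13554
n = Σf = 82
Mean = 13554 / 82 = 165.2927

165.293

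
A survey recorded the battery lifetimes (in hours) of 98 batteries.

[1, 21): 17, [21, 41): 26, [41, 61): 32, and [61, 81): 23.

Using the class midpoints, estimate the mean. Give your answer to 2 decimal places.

43.45

Midpoints: 11, 31, 51, 71
Σfm = 17×11 + 26×31 + 32×51 + 23×71 = 4258
n = Σf = 98
Mean = 4258 / 98 = 43.4490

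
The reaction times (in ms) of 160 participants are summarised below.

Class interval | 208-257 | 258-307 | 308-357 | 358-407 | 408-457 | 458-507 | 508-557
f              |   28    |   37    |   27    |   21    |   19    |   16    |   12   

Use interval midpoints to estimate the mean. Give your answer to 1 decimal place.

Midpoints: 232.5, 282.5, 332.5, 382.5, 432.5, 482.5, 532.5
Σfm = 28×232.5 + 37×282.5 + 27×332.5 + 21×382.5 + 19×432.5 + 16×482.5 + 12×532.5 = 56300
n = Σf = 160
Mean = 56300 / 160 = 351.8750

351.9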